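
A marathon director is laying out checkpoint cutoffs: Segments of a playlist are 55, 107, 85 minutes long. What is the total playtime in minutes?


Durations: 55, 107, 85
Running sum: 55
+ 107 = 162
+ 85 = 247
Total duration: 247 minutes
That is 4 hours and 7 minutes

247


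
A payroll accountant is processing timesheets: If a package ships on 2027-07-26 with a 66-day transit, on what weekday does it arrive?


Start: 2027-07-26 (Monday)
Step 1 - find target date: add 66 days
  2027-07-26 + 66 days = 2027-09-30
Step 2 - day of week:
  66 mod 7 = 3
  Monday + 3 days -> Thursday
Result: Thursday (2027-09-30)

Thursday


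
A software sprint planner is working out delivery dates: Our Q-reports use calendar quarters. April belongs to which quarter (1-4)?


Month: April (month 4)
Q1: January-March (months 1-3)
Q2: April-June (months 4-6)
Q3: July-September (months 7-9)
Q4: October-December (months 10-12)
Month 4 falls in Q2

2


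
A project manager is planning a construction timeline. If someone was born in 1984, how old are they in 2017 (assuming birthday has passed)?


Birth year: 1984
Current year: 2017
Age = current year - birth year
Age = 2017 - 1984 = 33

33


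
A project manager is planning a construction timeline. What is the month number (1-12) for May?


Calendar month order:
4. April
5. May <--
6. June
May is month number 5

5


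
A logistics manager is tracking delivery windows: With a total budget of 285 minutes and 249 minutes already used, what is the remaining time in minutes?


Total budget: 285 minutes
Time used: 249 minutes
Remaining: 285 - 249 = 36 minutes
Percent used: 87.4%
Percent remaining: 12.6%

36


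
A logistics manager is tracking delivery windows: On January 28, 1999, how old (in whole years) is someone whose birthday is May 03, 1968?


Birth: 1968-05-03
Reference: 1999-01-28
Year difference: 1999 - 1968 = 31
Has birthday (05-03) occurred by 01-28? No
Birthday not yet reached this year -> subtract 1
Age in full years: 30

30


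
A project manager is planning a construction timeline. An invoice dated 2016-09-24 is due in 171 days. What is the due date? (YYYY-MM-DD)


Start: 2016-09-24
Adding 171 days
Days remaining in September: 6
After September: 165 days still to add
October 2016: 31 days, 134 remaining
November 2016: 30 days, 104 remaining
December 2016: 31 days, 73 remaining
January 2017: 31 days, 42 remaining
Result: 2017-03-14

2017-03-14


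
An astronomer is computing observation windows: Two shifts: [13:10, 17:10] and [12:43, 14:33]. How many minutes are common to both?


Interval A: [790, 1030] minutes from midnight
Interval B: [763, 873] minutes from midnight
Overlap start = max(790, 763) = 790
Overlap end = min(1030, 873) = 873
Overlap = 873 - 790 = 83 minutes

83


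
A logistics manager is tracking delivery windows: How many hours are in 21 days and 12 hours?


Days: 21
Extra hours: 12
Hours per day: 24
Days to hours: 21 x 24 = 504
Total: 504 + 12 = 516

516


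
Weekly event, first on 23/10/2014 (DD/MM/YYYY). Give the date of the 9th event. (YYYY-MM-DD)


First occurrence: 2014-10-23 (occurrence 1)
Each occurrence is 7 days after the previous.
Occurrence 9 is 8 weeks after the first.
8 weeks = 56 days
2014-10-23 + 56 days = 2014-12-18

2014-12-18


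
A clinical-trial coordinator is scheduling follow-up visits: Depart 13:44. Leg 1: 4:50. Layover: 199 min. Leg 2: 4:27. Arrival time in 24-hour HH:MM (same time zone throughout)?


Depart: 13:44
Leg 1: +290 min -> 18:34
Layover: +199 min -> 21:53
Leg 2: +267 min -> 02:20
Total travel: 756 minutes = 12h 36m
Arrival: 02:20

02:20


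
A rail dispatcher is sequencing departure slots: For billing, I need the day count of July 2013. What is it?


Month: July
Year: 2013
July is a 31-day month
Total: 31 days

31


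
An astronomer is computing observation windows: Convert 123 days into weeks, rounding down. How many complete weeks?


Total days: 123
Days per week: 7
Division: 123 / 7 = 17 remainder 4
Complete weeks: 17
Remaining days: 4

17


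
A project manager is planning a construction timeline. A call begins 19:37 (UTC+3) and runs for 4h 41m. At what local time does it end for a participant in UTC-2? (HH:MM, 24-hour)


Start: 19:37 in UTC+3
Step 1 - add duration:
  minutes: 37 + 41 = 78 (carry 1h)
  hours: 19 + 4 + 1 = 24
  end in UTC+3: 00:18
Step 2 - convert UTC+3 -> UTC-2:
  offset difference: -2 - (3) = -5 hours
  0 + (-5) = -5 -> mod 24 = 19
Result: 19:18 in UTC-2

19:18


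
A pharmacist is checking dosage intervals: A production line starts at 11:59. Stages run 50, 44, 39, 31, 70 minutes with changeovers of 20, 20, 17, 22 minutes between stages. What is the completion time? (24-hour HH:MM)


Start: 11:59 = 719 min from midnight
  after task 1 (50 min): 12:49
  after break (20 min): 13:09
  after task 2 (44 min): 13:53
  after break (20 min): 14:13
  after task 3 (39 min): 14:52
  after break (17 min): 15:09
  after task 4 (31 min): 15:40
  after break (22 min): 16:02
  after task 5 (70 min): 17:12
Total elapsed: 313 minutes
End time: 17:12

17:12


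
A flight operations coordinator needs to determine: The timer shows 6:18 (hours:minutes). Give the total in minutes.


Hours: 6
Minutes: 18
Convert hours to minutes: 6 x 60 = 360
Add remaining minutes: 360 + 18 = 378

378


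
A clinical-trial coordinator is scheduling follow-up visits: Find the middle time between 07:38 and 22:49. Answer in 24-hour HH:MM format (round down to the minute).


Start time: 07:38 = 458 minutes from midnight
End time: 22:49 = 1369 minutes from midnight
Sum: 458 + 1369 = 1827
Midpoint: 1827 / 2 = 913 minutes
Convert: 913 / 60 = 15 hours, 13 minutes
Result: 15:13

15:13


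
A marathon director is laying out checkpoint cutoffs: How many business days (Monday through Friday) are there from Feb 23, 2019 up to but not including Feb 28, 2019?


Start: 2019-02-23 (Saturday)
End (exclusive): 2019-02-28 (Thursday)
Total calendar days: 5
Full weeks: 5 // 7 = 0 -> 0 weekdays
Remaining 5 days starting on Saturday:
  Sat(-), Sun(-), Mon(w), Tue(w), Wed(w) -> 3 weekdays
Total business days: 0 + 3 = 3

3


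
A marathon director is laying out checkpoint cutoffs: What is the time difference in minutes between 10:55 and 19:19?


Start time: 10:55 = 655 minutes from midnight
End time: 19:19 = 1159 minutes from midnight
Difference: 1159 - 655 = 504 minutes
That is 8 hours and 24 minutes

504


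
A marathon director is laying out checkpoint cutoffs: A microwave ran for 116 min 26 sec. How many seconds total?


Minutes: 116
Extra seconds: 26
Seconds per minute: 60
Minutes to seconds: 116 x 60 = 6960
Total: 6960 + 26 = 6986

6986


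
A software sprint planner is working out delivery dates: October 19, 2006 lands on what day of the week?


Date: 2006-10-19
January 1, 2006 is a Sunday
Day of year: 292
Offset from Jan 1: 291 days
291 mod 7 = 4
Result: Thursday

Thursday


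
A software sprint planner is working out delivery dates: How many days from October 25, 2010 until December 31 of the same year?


Start: October 25, 2010
End: December 31, 2010
Days left in October: 6
November: 30
December: 31
Sum of remaining months: 61
Total: 6 + 61 = 67

67


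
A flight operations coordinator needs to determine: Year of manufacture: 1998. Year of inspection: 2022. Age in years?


Birth year: 1998
Current year: 2022
Age = current year - birth year
Age = 2022 - 1998 = 24

24


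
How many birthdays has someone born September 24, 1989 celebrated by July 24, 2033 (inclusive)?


Birth: 1989-09-24
Reference: 2033-07-24
Year difference: 2033 - 1989 = 44
Has birthday (09-24) occurred by 07-24? No
Birthday not yet reached this year -> subtract 1
Age in full years: 43

43


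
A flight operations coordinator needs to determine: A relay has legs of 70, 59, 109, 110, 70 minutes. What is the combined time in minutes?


Durations: 70, 59, 109, 110, 70
Running sum: 70
+ 59 = 129
+ 109 = 238
+ 110 = 348
+ 70 = 418
Total duration: 418 minutes
That is 6 hours and 58 minutes

418


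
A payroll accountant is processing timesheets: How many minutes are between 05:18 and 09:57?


Start time: 05:18 = 318 minutes from midnight
End time: 09:57 = 597 minutes from midnight
Difference: 597 - 318 = 279 minutes
That is 4 hours and 39 minutes

279


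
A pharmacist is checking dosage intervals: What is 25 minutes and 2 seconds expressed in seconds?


Minutes: 25
Extra seconds: 2
Seconds per minute: 60
Minutes to seconds: 25 x 60 = 1500
Total: 1500 + 2 = 1502

1502


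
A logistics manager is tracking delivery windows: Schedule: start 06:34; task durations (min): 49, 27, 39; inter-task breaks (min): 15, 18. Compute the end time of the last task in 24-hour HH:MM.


Start: 06:34 = 394 min from midnight
  after task 1 (49 min): 07:23
  after break (15 min): 07:38
  after task 2 (27 min): 08:05
  after break (18 min): 08:23
  after task 3 (39 min): 09:02
Total elapsed: 148 minutes
End time: 09:02

09:02


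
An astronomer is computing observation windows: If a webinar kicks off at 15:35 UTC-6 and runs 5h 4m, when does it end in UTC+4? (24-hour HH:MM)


Start: 15:35 in UTC-6
Step 1 - add duration:
  minutes: 35 + 4 = 39
  hours: 15 + 5 + 0 = 20
  end in UTC-6: 20:39
Step 2 - convert UTC-6 -> UTC+4:
  offset difference: 4 - (-6) = 10 hours
  20 + (10) = 30 -> mod 24 = 6
Result: 06:39 in UTC+4

06:39


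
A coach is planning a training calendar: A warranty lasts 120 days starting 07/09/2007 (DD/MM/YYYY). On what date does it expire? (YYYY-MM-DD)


Start: 2007-09-07
Adding 120 days
Days remaining in September: 23
After September: 97 days still to add
October 2007: 31 days, 66 remaining
November 2007: 30 days, 36 remaining
December 2007: 31 days, 5 remaining
January 2008 has 31 days, need 5
Result: 2008-01-05

2008-01-05


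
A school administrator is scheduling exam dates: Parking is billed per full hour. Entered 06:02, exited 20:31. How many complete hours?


Start: 06:02
End: 20:31
Hour difference: 20 - 6 = 14 hours
Minute difference: 31 - 2 = 29 minutes
Total minutes: 869
Complete hours: 869 / 60 = 14 (remainder 29)

14


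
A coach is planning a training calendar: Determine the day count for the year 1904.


Year: 1904
Check leap year rules:
Divisible by 4? Yes
Divisible by 100? No
1904 is a leap year
Days: 366

366


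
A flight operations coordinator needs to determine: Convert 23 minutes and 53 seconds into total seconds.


Minutes: 23
Seconds: 53
Convert minutes to seconds: 23 x 60 = 1380
Add remaining seconds: 1380 + 53 = 1433

1433


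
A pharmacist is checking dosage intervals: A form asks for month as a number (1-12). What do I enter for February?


Calendar month order:
1. January
2. February <--
3. March
February is month number 2

2


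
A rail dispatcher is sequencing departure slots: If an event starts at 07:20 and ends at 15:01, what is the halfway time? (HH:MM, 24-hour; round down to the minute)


Start time: 07:20 = 440 minutes from midnight
End time: 15:01 = 901 minutes from midnight
Sum: 440 + 901 = 1341
Midpoint: 1341 / 2 = 670 minutes
Convert: 670 / 60 = 11 hours, 10 minutes
Result: 11:10

11:10


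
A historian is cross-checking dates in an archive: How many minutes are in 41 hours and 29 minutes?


Hours: 41
Minutes: 29
Convert hours to minutes: 41 x 60 = 2460
Add remaining minutes: 2460 + 29 = 2489

2489


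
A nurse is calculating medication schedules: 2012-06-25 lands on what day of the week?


Date: 2012-06-25
January 1, 2012 is a Sunday
Day of year: 177
Offset from Jan 1: 176 days
176 mod 7 = 1
Result: Monday

Monday


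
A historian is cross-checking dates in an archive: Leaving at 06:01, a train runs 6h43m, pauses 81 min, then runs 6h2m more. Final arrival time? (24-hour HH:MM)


Depart: 06:01
Leg 1: +403 min -> 12:44
Layover: +81 min -> 14:05
Leg 2: +362 min -> 20:07
Total travel: 846 minutes = 14h 6m
Arrival: 20:07

20:07


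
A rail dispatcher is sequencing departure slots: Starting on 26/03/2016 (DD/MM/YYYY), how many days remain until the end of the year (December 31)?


Start: March 26, 2016
End: December 31, 2016
Days left in March: 5
April: 30
May: 31
June: 30
July: 31
... plus remaining months
Sum of remaining months: 275
Total: 5 + 275 = 280

280


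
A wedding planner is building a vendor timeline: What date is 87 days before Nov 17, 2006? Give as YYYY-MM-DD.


Start: 2006-11-17
Subtracting 87 days
Days already passed in November: 17
After going back through November: 70 more days to subtract
October 2006: 31 days, 39 remaining
September 2006: 30 days, 9 remaining
August 2006 has 31 days, need 9
Result: 2006-08-22

2006-08-22


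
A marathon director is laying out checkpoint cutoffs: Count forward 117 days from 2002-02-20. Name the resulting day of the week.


Start: 2002-02-20 (Wednesday)
Step 1 - find target date: add 117 days
  2002-02-20 + 117 days = 2002-06-17
Step 2 - day of week:
  117 mod 7 = 5
  Wednesday + 5 days -> Monday
Result: Monday (2002-06-17)

Monday


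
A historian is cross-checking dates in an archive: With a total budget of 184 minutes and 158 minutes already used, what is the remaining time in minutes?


Total budget: 184 minutes
Time used: 158 minutes
Remaining: 184 - 158 = 26 minutes
Percent used: 85.9%
Percent remaining: 14.1%

26


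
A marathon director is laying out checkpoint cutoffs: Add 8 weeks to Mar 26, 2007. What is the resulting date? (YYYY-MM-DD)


Start: 2007-03-26
Weeks to add: 8
Convert to days: 8 x 7 = 56 days
Add 56 days to 2007-03-26
Result: 2007-05-21

2007-05-21


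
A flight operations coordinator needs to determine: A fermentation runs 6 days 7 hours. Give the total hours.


Days: 6
Extra hours: 7
Hours per day: 24
Days to hours: 6 x 24 = 144
Total: 144 + 7 = 151

151


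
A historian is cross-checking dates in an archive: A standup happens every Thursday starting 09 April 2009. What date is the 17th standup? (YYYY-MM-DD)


First occurrence: 2009-04-09 (occurrence 1)
Each occurrence is 7 days after the previous.
Occurrence 17 is 16 weeks after the first.
16 weeks = 112 days
2009-04-09 + 112 days = 2009-07-30

2009-07-30


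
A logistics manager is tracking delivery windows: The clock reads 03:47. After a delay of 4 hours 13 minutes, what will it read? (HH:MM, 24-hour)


Start time: 03:47
Adding: 4 hours 13 minutes
Minutes: 47 + 13 = 60
Minute overflow: 60 >= 60, so carry 1 hour, minutes = 0
Hours: 3 + 4 + 1 = 8
Result: 08:00

08:00


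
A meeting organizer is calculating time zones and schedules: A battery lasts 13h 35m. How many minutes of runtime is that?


Hours: 13
Extra minutes: 35
Minutes per hour: 60
Hours to minutes: 13 x 60 = 780
Total: 780 + 35 = 815

815


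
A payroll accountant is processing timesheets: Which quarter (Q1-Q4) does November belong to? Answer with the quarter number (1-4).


Month: November (month 11)
Q1: January-March (months 1-3)
Q2: April-June (months 4-6)
Q3: July-September (months 7-9)
Q4: October-December (months 10-12)
Month 11 falls in Q4

4


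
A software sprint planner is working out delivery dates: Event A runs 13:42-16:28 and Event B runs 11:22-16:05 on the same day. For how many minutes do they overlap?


Interval A: [822, 988] minutes from midnight
Interval B: [682, 965] minutes from midnight
Overlap start = max(822, 682) = 822
Overlap end = min(988, 965) = 965
Overlap = 965 - 822 = 143 minutes

143


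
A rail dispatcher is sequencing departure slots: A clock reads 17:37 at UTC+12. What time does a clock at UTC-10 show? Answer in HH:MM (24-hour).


Local time: 17:37 at UTC+12 (offset 12h)
Target zone: UTC-10 (offset -10h)
Difference: -10 - (12) = -22 hours
Calculation: 17 + (-22) = -5
Wraparound: (-5) mod 24 = 19
Result: 19:37

19:37


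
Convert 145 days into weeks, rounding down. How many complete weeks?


Total days: 145
Days per week: 7
Division: 145 / 7 = 20 remainder 5
Complete weeks: 20
Remaining days: 5

20


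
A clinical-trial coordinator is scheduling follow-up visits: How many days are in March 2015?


Month: March
Year: 2015
March is a 31-day month
Total: 31 days

31


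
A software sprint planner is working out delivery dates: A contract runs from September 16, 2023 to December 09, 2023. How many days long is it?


Start date: 2023-09-16
End date: 2023-12-09
Sep 2023: +15 days
Oct 2023: +31 days
Nov 2023: +30 days
Dec 2023: +8 days
Total: 84 days

84


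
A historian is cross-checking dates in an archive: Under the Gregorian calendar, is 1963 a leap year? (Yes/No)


Year: 1963
Divisible by 4? 1963 / 4 = 490.75 -> No
Not divisible by 4, so NOT a leap year

No


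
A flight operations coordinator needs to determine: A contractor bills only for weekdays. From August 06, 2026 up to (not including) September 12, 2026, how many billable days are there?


Start: 2026-08-06 (Thursday)
End (exclusive): 2026-09-12 (Saturday)
Total calendar days: 37
Full weeks: 37 // 7 = 5 -> 25 weekdays
Remaining 2 days starting on Thursday:
  Thu(w), Fri(w) -> 2 weekdays
Total business days: 25 + 2 = 27

27


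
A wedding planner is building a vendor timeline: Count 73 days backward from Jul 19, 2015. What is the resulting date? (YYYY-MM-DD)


Start: 2015-07-19
Subtracting 73 days
Days already passed in July: 19
After going back through July: 54 more days to subtract
June 2015: 30 days, 24 remaining
May 2015 has 31 days, need 24
Result: 2015-05-07

2015-05-07


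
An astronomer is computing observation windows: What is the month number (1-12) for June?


Calendar month order:
5. May
6. June <--
7. July
June is month number 6

6


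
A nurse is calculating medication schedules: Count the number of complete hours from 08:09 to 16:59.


Start: 08:09
End: 16:59
Hour difference: 16 - 8 = 8 hours
Minute difference: 59 - 9 = 50 minutes
Total minutes: 530
Complete hours: 530 / 60 = 8 (remainder 50)

8


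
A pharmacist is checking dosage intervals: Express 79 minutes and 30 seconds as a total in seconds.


Minutes: 79
Seconds: 30
Convert minutes to seconds: 79 x 60 = 4740
Add remaining seconds: 4740 + 30 = 4770

4770


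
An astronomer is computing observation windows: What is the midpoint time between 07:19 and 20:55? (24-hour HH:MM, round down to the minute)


Start time: 07:19 = 439 minutes from midnight
End time: 20:55 = 1255 minutes from midnight
Sum: 439 + 1255 = 1694
Midpoint: 1694 / 2 = 847 minutes
Convert: 847 / 60 = 14 hours, 7 minutes
Result: 14:07

14:07


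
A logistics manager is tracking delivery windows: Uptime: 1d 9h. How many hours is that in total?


Days: 1
Extra hours: 9
Hours per day: 24
Days to hours: 1 x 24 = 24
Total: 24 + 9 = 33

33


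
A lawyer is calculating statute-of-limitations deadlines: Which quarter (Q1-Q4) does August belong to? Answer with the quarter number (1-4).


Month: August (month 8)
Q1: January-March (months 1-3)
Q2: April-June (months 4-6)
Q3: July-September (months 7-9)
Q4: October-December (months 10-12)
Month 8 falls in Q3

3


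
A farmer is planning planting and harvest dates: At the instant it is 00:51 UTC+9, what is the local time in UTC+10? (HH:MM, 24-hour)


Local time: 00:51 at UTC+9 (offset 9h)
Target zone: UTC+10 (offset 10h)
Difference: 10 - (9) = 1 hours
Calculation: 0 + (1) = 1
Result: 01:51

01:51


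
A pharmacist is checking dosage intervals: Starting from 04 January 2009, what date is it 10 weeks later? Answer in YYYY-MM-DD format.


Start: 2009-01-04
Weeks to add: 10
Convert to days: 10 x 7 = 70 days
Add 70 days to 2009-01-04
Result: 2009-03-15

2009-03-15


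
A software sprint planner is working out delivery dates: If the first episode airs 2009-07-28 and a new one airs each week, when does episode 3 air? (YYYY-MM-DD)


First occurrence: 2009-07-28 (occurrence 1)
Each occurrence is 7 days after the previous.
Occurrence 3 is 2 weeks after the first.
2 weeks = 14 days
2009-07-28 + 14 days = 2009-08-11

2009-08-11


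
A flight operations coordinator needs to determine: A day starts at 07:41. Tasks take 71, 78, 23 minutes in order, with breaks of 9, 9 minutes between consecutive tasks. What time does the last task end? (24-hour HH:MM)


Start: 07:41 = 461 min from midnight
  after task 1 (71 min): 08:52
  after break (9 min): 09:01
  after task 2 (78 min): 10:19
  after break (9 min): 10:28
  after task 3 (23 min): 10:51
Total elapsed: 190 minutes
End time: 10:51

10:51


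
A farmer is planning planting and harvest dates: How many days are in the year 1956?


Year: 1956
Check leap year rules:
Divisible by 4? Yes
Divisible by 100? No
1956 is a leap year
Days: 366

366


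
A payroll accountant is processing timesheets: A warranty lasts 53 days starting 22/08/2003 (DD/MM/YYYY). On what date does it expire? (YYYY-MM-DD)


Start: 2003-08-22
Adding 53 days
Days remaining in August: 9
After August: 44 days still to add
September 2003: 30 days, 14 remaining
October 2003 has 31 days, need 14
Result: 2003-10-14

2003-10-14


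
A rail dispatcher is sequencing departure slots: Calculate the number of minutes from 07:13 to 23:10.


Start time: 07:13 = 433 minutes from midnight
End time: 23:10 = 1390 minutes from midnight
Difference: 1390 - 433 = 957 minutes
That is 15 hours and 57 minutes

957


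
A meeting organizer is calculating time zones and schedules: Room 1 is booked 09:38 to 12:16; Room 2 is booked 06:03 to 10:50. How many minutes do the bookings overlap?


Interval A: [578, 736] minutes from midnight
Interval B: [363, 650] minutes from midnight
Overlap start = max(578, 363) = 578
Overlap end = min(736, 650) = 650
Overlap = 650 - 578 = 72 minutes

72


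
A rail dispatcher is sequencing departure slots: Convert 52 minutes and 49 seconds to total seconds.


Minutes: 52
Extra seconds: 49
Seconds per minute: 60
Minutes to seconds: 52 x 60 = 3120
Total: 3120 + 49 = 3169

3169


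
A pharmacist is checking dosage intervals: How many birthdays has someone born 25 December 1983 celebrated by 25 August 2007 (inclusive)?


Birth: 1983-12-25
Reference: 2007-08-25
Year difference: 2007 - 1983 = 24
Has birthday (12-25) occurred by 08-25? No
Birthday not yet reached this year -> subtract 1
Age in full years: 23

23


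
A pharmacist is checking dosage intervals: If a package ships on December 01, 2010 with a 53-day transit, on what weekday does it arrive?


Start: 2010-12-01 (Wednesday)
Step 1 - find target date: add 53 days
  2010-12-01 + 53 days = 2011-01-23
Step 2 - day of week:
  53 mod 7 = 4
  Wednesday + 4 days -> Sunday
Result: Sunday (2011-01-23)

Sunday


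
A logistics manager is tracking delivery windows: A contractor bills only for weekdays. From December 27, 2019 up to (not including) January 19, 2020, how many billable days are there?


Start: 2019-12-27 (Friday)
End (exclusive): 2020-01-19 (Sunday)
Total calendar days: 23
Full weeks: 23 // 7 = 3 -> 15 weekdays
Remaining 2 days starting on Friday:
  Fri(w), Sat(-) -> 1 weekdays
Total business days: 15 + 1 = 16

16


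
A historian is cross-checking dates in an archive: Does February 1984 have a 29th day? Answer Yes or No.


Year: 1984
Divisible by 4? 1984 / 4 = 496.0 -> Yes
Divisible by 100? 1984 / 100 = 19.84 -> No
Divisible by 4 but not 100, so it IS a leap year

Yes


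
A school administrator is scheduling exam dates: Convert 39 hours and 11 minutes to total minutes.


Hours: 39
Extra minutes: 11
Minutes per hour: 60
Hours to minutes: 39 x 60 = 2340
Total: 2340 + 11 = 2351

2351


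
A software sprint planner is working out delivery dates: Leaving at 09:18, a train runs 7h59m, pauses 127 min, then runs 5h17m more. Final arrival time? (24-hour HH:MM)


Depart: 09:18
Leg 1: +479 min -> 17:17
Layover: +127 min -> 19:24
Leg 2: +317 min -> 00:41
Total travel: 923 minutes = 15h 23m
Arrival: 00:41

00:41


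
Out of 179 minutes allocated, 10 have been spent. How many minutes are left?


Total budget: 179 minutes
Time used: 10 minutes
Remaining: 179 - 10 = 169 minutes
Percent used: 5.6%
Percent remaining: 94.4%

169


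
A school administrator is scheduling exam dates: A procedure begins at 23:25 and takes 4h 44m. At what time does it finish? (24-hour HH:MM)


Start time: 23:25
Adding: 4 hours 44 minutes
Minutes: 25 + 44 = 69
Minute overflow: 69 >= 60, so carry 1 hour, minutes = 9
Hours: 23 + 4 + 1 = 28
Hour wraparound: 28 mod 24 = 4
Result: 04:09

04:09


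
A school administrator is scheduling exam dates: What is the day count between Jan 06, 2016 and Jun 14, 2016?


Start date: 2016-01-06
End date: 2016-06-14
Jan 2016: +26 days
Feb 2016: +29 days
Mar 2016: +31 days
... (3 more months)
Total: 160 days

160


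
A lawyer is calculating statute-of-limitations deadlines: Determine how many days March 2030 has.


Month: March
Year: 2030
March is a 31-day month
Total: 31 days

31


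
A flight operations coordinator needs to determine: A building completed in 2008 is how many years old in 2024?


Birth year: 2008
Current year: 2024
Age = current year - birth year
Age = 2024 - 2008 = 16

16


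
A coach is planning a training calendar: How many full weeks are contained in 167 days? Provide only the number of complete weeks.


Total days: 167
Days per week: 7
Division: 167 / 7 = 23 remainder 6
Complete weeks: 23
Remaining days: 6

23


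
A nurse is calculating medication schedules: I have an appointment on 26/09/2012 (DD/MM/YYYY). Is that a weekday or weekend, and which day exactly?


Date: 2012-09-26
January 1, 2012 is a Sunday
Day of year: 270
Offset from Jan 1: 269 days
269 mod 7 = 3
Result: Wednesday

Wednesday


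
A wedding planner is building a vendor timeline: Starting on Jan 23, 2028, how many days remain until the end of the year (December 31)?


Start: January 23, 2028
End: December 31, 2028
Days left in January: 8
February: 29
March: 31
April: 30
May: 31
... plus remaining months
Sum of remaining months: 335
Total: 8 + 335 = 343

343


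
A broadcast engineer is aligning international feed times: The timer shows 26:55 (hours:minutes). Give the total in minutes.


Hours: 26
Minutes: 55
Convert hours to minutes: 26 x 60 = 1560
Add remaining minutes: 1560 + 55 = 1615

1615


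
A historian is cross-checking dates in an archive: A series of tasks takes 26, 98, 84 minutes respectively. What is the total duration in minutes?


Durations: 26, 98, 84
Running sum: 26
+ 98 = 124
+ 84 = 208
Total duration: 208 minutes
That is 3 hours and 28 minutes

208


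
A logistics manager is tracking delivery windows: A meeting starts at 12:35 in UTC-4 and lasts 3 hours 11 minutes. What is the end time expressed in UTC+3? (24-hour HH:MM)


Start: 12:35 in UTC-4
Step 1 - add duration:
  minutes: 35 + 11 = 46
  hours: 12 + 3 + 0 = 15
  end in UTC-4: 15:46
Step 2 - convert UTC-4 -> UTC+3:
  offset difference: 3 - (-4) = 7 hours
  15 + (7) = 22 -> mod 24 = 22
Result: 22:46 in UTC+3

22:46


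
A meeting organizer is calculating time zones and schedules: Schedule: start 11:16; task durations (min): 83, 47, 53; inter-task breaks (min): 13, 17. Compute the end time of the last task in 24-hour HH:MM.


Start: 11:16 = 676 min from midnight
  after task 1 (83 min): 12:39
  after break (13 min): 12:52
  after task 2 (47 min): 13:39
  after break (17 min): 13:56
  after task 3 (53 min): 14:49
Total elapsed: 213 minutes
End time: 14:49

14:49


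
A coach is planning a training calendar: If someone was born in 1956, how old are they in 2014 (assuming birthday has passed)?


Birth year: 1956
Current year: 2014
Age = current year - birth year
Age = 2014 - 1956 = 58

58


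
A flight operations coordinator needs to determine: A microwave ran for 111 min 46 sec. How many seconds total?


Minutes: 111
Extra seconds: 46
Seconds per minute: 60
Minutes to seconds: 111 x 60 = 6660
Total: 6660 + 46 = 6706

6706


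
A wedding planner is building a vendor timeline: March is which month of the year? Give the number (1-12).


Calendar month order:
2. February
3. March <--
4. April
March is month number 3

3


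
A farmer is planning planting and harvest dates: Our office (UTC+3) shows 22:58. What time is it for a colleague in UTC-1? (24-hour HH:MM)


Local time: 22:58 at UTC+3 (offset 3h)
Target zone: UTC-1 (offset -1h)
Difference: -1 - (3) = -4 hours
Calculation: 22 + (-4) = 18
Result: 18:58

18:58


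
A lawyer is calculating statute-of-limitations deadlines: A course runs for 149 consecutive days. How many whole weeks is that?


Total days: 149
Days per week: 7
Division: 149 / 7 = 21 remainder 2
Complete weeks: 21
Remaining days: 2

21


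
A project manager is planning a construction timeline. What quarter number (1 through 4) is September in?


Month: September (month 9)
Q1: January-March (months 1-3)
Q2: April-June (months 4-6)
Q3: July-September (months 7-9)
Q4: October-December (months 10-12)
Month 9 falls in Q3

3


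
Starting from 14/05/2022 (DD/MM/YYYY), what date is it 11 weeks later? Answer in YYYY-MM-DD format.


Start: 2022-05-14
Weeks to add: 11
Convert to days: 11 x 7 = 77 days
Add 77 days to 2022-05-14
Result: 2022-07-30

2022-07-30


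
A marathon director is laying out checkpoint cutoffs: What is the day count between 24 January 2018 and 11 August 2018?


Start date: 2018-01-24
End date: 2018-08-11
Jan 2018: +8 days
Feb 2018: +28 days
Mar 2018: +31 days
... (5 more months)
Total: 199 days

199


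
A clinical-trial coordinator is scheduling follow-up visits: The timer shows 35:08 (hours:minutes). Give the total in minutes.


Hours: 35
Minutes: 8
Convert hours to minutes: 35 x 60 = 2100
Add remaining minutes: 2100 + 8 = 2108

2108


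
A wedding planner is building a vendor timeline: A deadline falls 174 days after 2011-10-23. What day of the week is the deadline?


Start: 2011-10-23 (Sunday)
Step 1 - find target date: add 174 days
  2011-10-23 + 174 days = 2012-04-14
Step 2 - day of week:
  174 mod 7 = 6
  Sunday + 6 days -> Saturday
Result: Saturday (2012-04-14)

Saturday


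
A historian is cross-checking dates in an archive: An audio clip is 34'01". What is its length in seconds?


Minutes: 34
Seconds: 1
Convert minutes to seconds: 34 x 60 = 2040
Add remaining seconds: 2040 + 1 = 2041

2041


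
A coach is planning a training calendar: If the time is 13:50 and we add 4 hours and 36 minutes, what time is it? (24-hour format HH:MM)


Start time: 13:50
Adding: 4 hours 36 minutes
Minutes: 50 + 36 = 86
Minute overflow: 86 >= 60, so carry 1 hour, minutes = 26
Hours: 13 + 4 + 1 = 18
Result: 18:26

18:26


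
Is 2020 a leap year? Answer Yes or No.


Year: 2020
Divisible by 4? 2020 / 4 = 505.0 -> Yes
Divisible by 100? 2020 / 100 = 20.2 -> No
Divisible by 4 but not 100, so it IS a leap year

Yes


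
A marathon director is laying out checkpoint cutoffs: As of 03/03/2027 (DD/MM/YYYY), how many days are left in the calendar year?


Start: March 03, 2027
End: December 31, 2027
Days left in March: 28
April: 30
May: 31
June: 30
July: 31
... plus remaining months
Sum of remaining months: 275
Total: 28 + 275 = 303

303


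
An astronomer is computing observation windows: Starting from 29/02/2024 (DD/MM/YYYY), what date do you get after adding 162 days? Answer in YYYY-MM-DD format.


Start: 2024-02-29
Adding 162 days
Days remaining in February: 0
After February: 162 days still to add
March 2024: 31 days, 131 remaining
April 2024: 30 days, 101 remaining
May 2024: 31 days, 70 remaining
June 2024: 30 days, 40 remaining
Result: 2024-08-09

2024-08-09


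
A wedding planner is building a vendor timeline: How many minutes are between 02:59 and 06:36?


Start time: 02:59 = 179 minutes from midnight
End time: 06:36 = 396 minutes from midnight
Difference: 396 - 179 = 217 minutes
That is 3 hours and 37 minutes

217


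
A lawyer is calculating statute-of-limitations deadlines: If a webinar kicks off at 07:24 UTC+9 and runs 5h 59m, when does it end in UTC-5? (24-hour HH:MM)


Start: 07:24 in UTC+9
Step 1 - add duration:
  minutes: 24 + 59 = 83 (carry 1h)
  hours: 7 + 5 + 1 = 13
  end in UTC+9: 13:23
Step 2 - convert UTC+9 -> UTC-5:
  offset difference: -5 - (9) = -14 hours
  13 + (-14) = -1 -> mod 24 = 23
Result: 23:23 in UTC-5

23:23


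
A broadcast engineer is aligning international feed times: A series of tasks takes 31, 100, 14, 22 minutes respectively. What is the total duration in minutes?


Durations: 31, 100, 14, 22
Running sum: 31
+ 100 = 131
+ 14 = 145
+ 22 = 167
Total duration: 167 minutes
That is 2 hours and 47 minutes

167


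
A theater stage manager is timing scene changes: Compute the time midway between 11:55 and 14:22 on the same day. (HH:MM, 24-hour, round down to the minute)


Start time: 11:55 = 715 minutes from midnight
End time: 14:22 = 862 minutes from midnight
Sum: 715 + 862 = 1577
Midpoint: 1577 / 2 = 788 minutes
Convert: 788 / 60 = 13 hours, 8 minutes
Result: 13:08

13:08


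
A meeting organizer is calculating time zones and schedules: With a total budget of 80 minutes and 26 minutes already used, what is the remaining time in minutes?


Total budget: 80 minutes
Time used: 26 minutes
Remaining: 80 - 26 = 54 minutes
Percent used: 32.5%
Percent remaining: 67.5%

54


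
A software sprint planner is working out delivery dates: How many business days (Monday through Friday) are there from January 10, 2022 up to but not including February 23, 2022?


Start: 2022-01-10 (Monday)
End (exclusive): 2022-02-23 (Wednesday)
Total calendar days: 44
Full weeks: 44 // 7 = 6 -> 30 weekdays
Remaining 2 days starting on Monday:
  Mon(w), Tue(w) -> 2 weekdays
Total business days: 30 + 2 = 32

32


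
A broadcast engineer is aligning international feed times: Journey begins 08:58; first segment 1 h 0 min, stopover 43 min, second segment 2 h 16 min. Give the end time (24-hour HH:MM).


Depart: 08:58
Leg 1: +60 min -> 09:58
Layover: +43 min -> 10:41
Leg 2: +136 min -> 12:57
Total travel: 239 minutes = 3h 59m
Arrival: 12:57

12:57


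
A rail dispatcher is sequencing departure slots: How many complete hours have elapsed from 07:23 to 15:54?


Start: 07:23
End: 15:54
Hour difference: 15 - 7 = 8 hours
Minute difference: 54 - 23 = 31 minutes
Total minutes: 511
Complete hours: 511 / 60 = 8 (remainder 31)

8


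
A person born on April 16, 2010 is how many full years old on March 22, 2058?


Birth: 2010-04-16
Reference: 2058-03-22
Year difference: 2058 - 2010 = 48
Has birthday (04-16) occurred by 03-22? No
Birthday not yet reached this year -> subtract 1
Age in full years: 47

47


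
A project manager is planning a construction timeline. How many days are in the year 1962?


Year: 1962
Check leap year rules:
Divisible by 4? No
1962 is not a leap year
Days: 365

365


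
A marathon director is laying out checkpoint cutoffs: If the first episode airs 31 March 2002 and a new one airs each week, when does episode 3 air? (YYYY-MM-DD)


First occurrence: 2002-03-31 (occurrence 1)
Each occurrence is 7 days after the previous.
Occurrence 3 is 2 weeks after the first.
2 weeks = 14 days
2002-03-31 + 14 days = 2002-04-14

2002-04-14


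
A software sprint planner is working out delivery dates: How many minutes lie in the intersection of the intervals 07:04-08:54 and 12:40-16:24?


Interval A: [424, 534] minutes from midnight
Interval B: [760, 984] minutes from midnight
Overlap start = max(424, 760) = 760
Overlap end = min(534, 984) = 534
End <= start, so the intervals do not overlap: 0 minutes

0


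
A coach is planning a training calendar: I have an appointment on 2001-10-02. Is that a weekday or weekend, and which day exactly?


Date: 2001-10-02
January 1, 2001 is a Monday
Day of year: 275
Offset from Jan 1: 274 days
274 mod 7 = 1
Result: Tuesday

Tuesday


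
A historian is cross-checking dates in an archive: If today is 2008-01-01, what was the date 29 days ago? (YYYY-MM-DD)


Start: 2008-01-01
Subtracting 29 days
Days already passed in January: 1
After going back through January: 28 more days to subtract
December 2007 has 31 days, need 28
Result: 2007-12-03

2007-12-03


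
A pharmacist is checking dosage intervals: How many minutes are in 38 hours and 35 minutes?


Hours: 38
Extra minutes: 35
Minutes per hour: 60
Hours to minutes: 38 x 60 = 2280
Total: 2280 + 35 = 2315

2315


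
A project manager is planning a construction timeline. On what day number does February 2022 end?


Month: February
Year: 2022
2022 is not a leap year
February has 28 days
Total: 28 days

28


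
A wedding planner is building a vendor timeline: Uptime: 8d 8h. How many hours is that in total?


Days: 8
Extra hours: 8
Hours per day: 24
Days to hours: 8 x 24 = 192
Total: 192 + 8 = 200

200


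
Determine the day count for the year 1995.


Year: 1995
Check leap year rules:
Divisible by 4? No
1995 is not a leap year
Days: 365

365


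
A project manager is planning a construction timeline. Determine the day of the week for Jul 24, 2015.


Date: 2015-07-24
January 1, 2015 is a Thursday
Day of year: 205
Offset from Jan 1: 204 days
204 mod 7 = 1
Result: Friday

Friday


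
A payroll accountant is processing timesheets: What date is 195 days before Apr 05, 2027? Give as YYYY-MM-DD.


Start: 2027-04-05
Subtracting 195 days
Days already passed in April: 5
After going back through April: 190 more days to subtract
March 2027: 31 days, 159 remaining
February 2027: 28 days, 131 remaining
January 2027: 31 days, 100 remaining
December 2026: 31 days, 69 remaining
Result: 2026-09-22

2026-09-22


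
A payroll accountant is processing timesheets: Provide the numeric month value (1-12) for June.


Calendar month order:
5. May
6. June <--
7. July
June is month number 6

6


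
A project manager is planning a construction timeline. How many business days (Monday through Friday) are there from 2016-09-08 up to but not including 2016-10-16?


Start: 2016-09-08 (Thursday)
End (exclusive): 2016-10-16 (Sunday)
Total calendar days: 38
Full weeks: 38 // 7 = 5 -> 25 weekdays
Remaining 3 days starting on Thursday:
  Thu(w), Fri(w), Sat(-) -> 2 weekdays
Total business days: 25 + 2 = 27

27


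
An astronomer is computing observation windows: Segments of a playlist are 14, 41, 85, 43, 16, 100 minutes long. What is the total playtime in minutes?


Durations: 14, 41, 85, 43, 16, 100
Running sum: 14
+ 41 = 55
+ 85 = 140
+ 43 = 183
+ 16 = 199
+ 100 = 299
Total duration: 299 minutes
That is 4 hours and 59 minutes

299


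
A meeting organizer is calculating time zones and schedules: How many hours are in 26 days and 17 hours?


Days: 26
Extra hours: 17
Hours per day: 24
Days to hours: 26 x 24 = 624
Total: 624 + 17 = 641

641


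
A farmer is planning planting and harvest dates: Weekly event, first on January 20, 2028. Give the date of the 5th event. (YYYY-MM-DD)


First occurrence: 2028-01-20 (occurrence 1)
Each occurrence is 7 days after the previous.
Occurrence 5 is 4 weeks after the first.
4 weeks = 28 days
2028-01-20 + 28 days = 2028-02-17

2028-02-17


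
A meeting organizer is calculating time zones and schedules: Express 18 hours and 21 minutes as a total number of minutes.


Hours: 18
Extra minutes: 21
Minutes per hour: 60
Hours to minutes: 18 x 60 = 1080
Total: 1080 + 21 = 1101

1101


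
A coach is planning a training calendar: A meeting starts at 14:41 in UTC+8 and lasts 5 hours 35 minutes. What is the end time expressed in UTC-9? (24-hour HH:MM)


Start: 14:41 in UTC+8
Step 1 - add duration:
  minutes: 41 + 35 = 76 (carry 1h)
  hours: 14 + 5 + 1 = 20
  end in UTC+8: 20:16
Step 2 - convert UTC+8 -> UTC-9:
  offset difference: -9 - (8) = -17 hours
  20 + (-17) = 3 -> mod 24 = 3
Result: 03:16 in UTC-9

03:16


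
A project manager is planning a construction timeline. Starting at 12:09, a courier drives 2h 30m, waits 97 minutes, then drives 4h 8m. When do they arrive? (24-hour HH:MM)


Depart: 12:09
Leg 1: +150 min -> 14:39
Layover: +97 min -> 16:16
Leg 2: +248 min -> 20:24
Total travel: 495 minutes = 8h 15m
Arrival: 20:24

20:24
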